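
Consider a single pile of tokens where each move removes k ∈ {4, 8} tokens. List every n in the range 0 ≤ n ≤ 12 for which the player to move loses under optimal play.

0, 1, 2, 3, 12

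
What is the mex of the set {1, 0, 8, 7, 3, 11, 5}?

The values 0, 1 are all present; 2 is the first non-negative integer missing from the set.

2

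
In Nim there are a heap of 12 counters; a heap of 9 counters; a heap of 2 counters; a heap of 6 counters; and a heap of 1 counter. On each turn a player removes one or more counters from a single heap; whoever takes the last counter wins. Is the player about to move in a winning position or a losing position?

In binary:
  1100  (12)
  1001  (9)
  0010  (2)
  0110  (6)
  0001  (1)
  ----
  0000  (0)
The nim-sum is 0, so this is a P-position: the player to move is in a losing position under optimal play.

Losing position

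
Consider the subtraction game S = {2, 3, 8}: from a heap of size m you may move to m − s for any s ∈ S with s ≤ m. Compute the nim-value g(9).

Grundy values for subtraction set {2, 3, 8}:
k:     0  1  2  3  4  5  6  7  8  9
g(k):  0  0  1  1  2  0  0  1  1  2
So g(9) = 2.

2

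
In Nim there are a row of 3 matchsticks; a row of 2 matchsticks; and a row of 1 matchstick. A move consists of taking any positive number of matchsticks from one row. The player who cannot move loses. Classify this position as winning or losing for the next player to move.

Losing position

In binary:
  11  (3)
  10  (2)
  01  (1)
  --
  00  (0)
The nim-sum is 0, so this is a P-position: the player to move is in a losing position under optimal play.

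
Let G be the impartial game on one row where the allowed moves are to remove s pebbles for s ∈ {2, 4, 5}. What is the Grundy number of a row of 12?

Build the Grundy sequence with g(k) = mex{g(k−s) : s ∈ {2, 4, 5}, s ≤ k}:
g(0) = mex{} = 0
g(1) = mex{} = 0
g(2) = mex{0} = 1
g(3) = mex{0} = 1
g(4) = mex{0,1} = 2
g(5) = mex{0,1} = 2
g(6) = mex{0,1,2} = 3
g(7) = mex{1,2} = 0
g(8) = mex{1,2,3} = 0
g(9) = mex{0,2} = 1
g(10) = mex{0,2,3} = 1
g(11) = mex{0,1,3} = 2
g(12) = mex{0,1} = 2
So g(12) = 2.

2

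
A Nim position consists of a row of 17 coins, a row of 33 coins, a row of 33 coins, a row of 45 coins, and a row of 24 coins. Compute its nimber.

36

Compute the nim-sum pairwise:
17 XOR 33 = 48
48 XOR 33 = 17
17 XOR 45 = 60
60 XOR 24 = 36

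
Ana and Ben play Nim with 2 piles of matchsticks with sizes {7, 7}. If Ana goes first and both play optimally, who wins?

Ben wins

Nim-sum: 7 ⊕ 7 = 0.
The nim-sum is 0, so this is a P-position: the player to move is in a losing position under optimal play; Ana is about to move from it and so loses — Ben wins.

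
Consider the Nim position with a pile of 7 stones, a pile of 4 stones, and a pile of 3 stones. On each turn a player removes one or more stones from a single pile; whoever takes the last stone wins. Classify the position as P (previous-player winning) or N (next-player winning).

Nim-sum: 7 XOR 4 XOR 3 = 0.
The nim-sum is 0, so this is a P-position: the player to move is in a losing position under optimal play.

P-position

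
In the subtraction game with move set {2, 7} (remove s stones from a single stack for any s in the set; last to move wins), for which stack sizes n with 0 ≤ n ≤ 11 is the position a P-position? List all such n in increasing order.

0, 1, 4, 5, 9, 10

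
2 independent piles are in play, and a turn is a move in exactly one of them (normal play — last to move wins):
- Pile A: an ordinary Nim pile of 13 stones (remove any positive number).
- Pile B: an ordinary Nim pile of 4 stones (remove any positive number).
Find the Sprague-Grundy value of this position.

Pile A is a plain Nim pile of size 13, so its Grundy value is 13.
Pile B is a plain Nim pile of size 4, so its Grundy value is 4.
The value of a disjunctive sum is the nim-sum of the parts.
Combined value = 13 ⊕ 4 = 9.

9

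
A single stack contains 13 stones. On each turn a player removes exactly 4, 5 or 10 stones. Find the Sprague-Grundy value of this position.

1

Build the Grundy sequence with g(k) = mex{g(k−s) : s ∈ {4, 5, 10}, s ≤ k}:
g(0) = mex{} = 0
g(1) = mex{} = 0
g(2) = mex{} = 0
g(3) = mex{} = 0
g(4) = mex{0} = 1
g(5) = mex{0} = 1
g(6) = mex{0} = 1
g(7) = mex{0} = 1
g(8) = mex{0,1} = 2
g(9) = mex{1} = 0
g(10) = mex{0,1} = 2
g(11) = mex{0,1} = 2
g(12) = mex{0,1,2} = 3
g(13) = mex{0,2} = 1
So g(13) = 1.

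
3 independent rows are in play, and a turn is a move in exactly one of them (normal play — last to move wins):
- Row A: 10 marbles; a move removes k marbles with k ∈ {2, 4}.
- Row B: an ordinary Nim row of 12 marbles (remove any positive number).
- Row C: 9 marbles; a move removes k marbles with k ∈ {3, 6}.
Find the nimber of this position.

14

For row A, compute g(0), g(1), … with moves {2, 4}:
k:     0  1  2  3  4  5  6  7  8  9 10
g(k):  0  0  1  1  2  2  0  0  1  1  2
So g(10) = 2.
Row B is a plain Nim row of size 12, so its Grundy value is 12.
Build the Grundy sequence for row C with g(k) = mex{g(k−s) : s ∈ {3, 6}, s ≤ k}:
g(0) = mex{} = 0
g(1) = mex{} = 0
g(2) = mex{} = 0
g(3) = mex{0} = 1
g(4) = mex{0} = 1
g(5) = mex{0} = 1
g(6) = mex{0,1} = 2
g(7) = mex{0,1} = 2
g(8) = mex{0,1} = 2
g(9) = mex{1,2} = 0
So g(9) = 0.
By the Sprague-Grundy theorem, the Grundy value of a sum of independent games is the XOR of the component values.
Combined value = 2 ⊕ 12 ⊕ 0 = 14.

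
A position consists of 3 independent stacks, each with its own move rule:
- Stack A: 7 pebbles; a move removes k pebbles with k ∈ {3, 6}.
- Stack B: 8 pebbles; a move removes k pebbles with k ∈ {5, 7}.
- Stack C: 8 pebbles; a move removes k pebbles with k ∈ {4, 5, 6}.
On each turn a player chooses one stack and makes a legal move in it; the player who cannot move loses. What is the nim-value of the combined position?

1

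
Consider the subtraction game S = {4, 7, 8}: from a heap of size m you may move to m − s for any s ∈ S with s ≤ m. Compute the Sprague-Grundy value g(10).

Compute g(0), g(1), … for moves {4, 7, 8}:
g(0) = mex{} = 0
g(1) = mex{} = 0
g(2) = mex{} = 0
g(3) = mex{} = 0
g(4) = mex{0} = 1
g(5) = mex{0} = 1
g(6) = mex{0} = 1
g(7) = mex{0} = 1
g(8) = mex{0,1} = 2
g(9) = mex{0,1} = 2
g(10) = mex{0,1} = 2
So g(10) = 2.

2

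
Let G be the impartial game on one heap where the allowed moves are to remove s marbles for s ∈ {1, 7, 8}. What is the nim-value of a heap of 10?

Build the Grundy sequence with g(k) = mex{g(k−s) : s ∈ {1, 7, 8}, s ≤ k}:
k:     0  1  2  3  4  5  6  7  8  9 10
g(k):  0  1  0  1  0  1  0  1  2  3  2
So g(10) = 2.

2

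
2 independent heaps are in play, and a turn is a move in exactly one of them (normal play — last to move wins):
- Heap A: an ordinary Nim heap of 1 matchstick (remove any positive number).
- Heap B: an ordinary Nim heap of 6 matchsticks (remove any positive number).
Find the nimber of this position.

Heap A is a plain Nim heap of size 1, so its Grundy value is 1.
Heap B is a plain Nim heap of size 6, so its Grundy value is 6.
The value of a disjunctive sum is the nim-sum of the parts.
Combined value = 1 XOR 6 = 7.

7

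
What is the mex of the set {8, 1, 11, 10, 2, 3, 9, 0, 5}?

4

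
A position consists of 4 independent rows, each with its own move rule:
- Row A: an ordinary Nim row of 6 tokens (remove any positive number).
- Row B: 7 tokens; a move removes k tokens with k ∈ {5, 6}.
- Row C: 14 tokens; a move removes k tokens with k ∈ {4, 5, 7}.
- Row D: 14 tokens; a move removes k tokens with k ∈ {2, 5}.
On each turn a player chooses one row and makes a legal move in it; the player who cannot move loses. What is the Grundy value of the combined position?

7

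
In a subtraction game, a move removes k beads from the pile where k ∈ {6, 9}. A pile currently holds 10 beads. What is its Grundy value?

1

Build the Grundy sequence with g(k) = mex{g(k−s) : s ∈ {6, 9}, s ≤ k}:
k:     0  1  2  3  4  5  6  7  8  9 10
g(k):  0  0  0  0  0  0  1  1  1  1  1
So g(10) = 1.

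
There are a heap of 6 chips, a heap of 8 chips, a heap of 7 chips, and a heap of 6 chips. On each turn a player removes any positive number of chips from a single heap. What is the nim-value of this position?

Compute the nim-sum pairwise:
6 ⊕ 8 = 14
14 ⊕ 7 = 9
9 ⊕ 6 = 15

15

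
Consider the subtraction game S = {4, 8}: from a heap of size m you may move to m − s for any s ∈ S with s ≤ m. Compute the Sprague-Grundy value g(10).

Build the Grundy sequence with g(k) = mex{g(k−s) : s ∈ {4, 8}, s ≤ k}:
g(0) = mex{} = 0
g(1) = mex{} = 0
g(2) = mex{} = 0
g(3) = mex{} = 0
g(4) = mex{0} = 1
g(5) = mex{0} = 1
g(6) = mex{0} = 1
g(7) = mex{0} = 1
g(8) = mex{0,1} = 2
g(9) = mex{0,1} = 2
g(10) = mex{0,1} = 2
So g(10) = 2.

2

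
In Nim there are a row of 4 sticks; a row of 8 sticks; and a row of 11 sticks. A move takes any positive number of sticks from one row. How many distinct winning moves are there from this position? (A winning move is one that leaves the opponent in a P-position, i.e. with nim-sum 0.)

Nim-sum: 4 ^ 8 ^ 11 = 7.
The overall nim-sum is X = 7. A row of size p has a winning move iff p XOR X < p (reduce it to p XOR X).
  4: 4 XOR 7 = 3 < 4 — winning move (to 3).
  8: 8 XOR 7 = 15 ≥ 8 — no move.
  11: 11 XOR 7 = 12 ≥ 11 — no move.
That gives 1 winning move.

1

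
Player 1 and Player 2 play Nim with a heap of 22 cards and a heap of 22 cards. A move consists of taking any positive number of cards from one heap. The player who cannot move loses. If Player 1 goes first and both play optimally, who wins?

Player 2 wins

Compute the nim-sum pairwise:
22 ^ 22 = 0
The nim-sum is 0, so this is a P-position: the player to move is in a losing position under optimal play; Player 1 is about to move from it and so loses — Player 2 wins.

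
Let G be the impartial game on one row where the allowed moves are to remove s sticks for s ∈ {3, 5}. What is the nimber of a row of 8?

Grundy values for subtraction set {3, 5}:
k:     0  1  2  3  4  5  6  7  8
g(k):  0  0  0  1  1  1  2  2  0
So g(8) = 0.

0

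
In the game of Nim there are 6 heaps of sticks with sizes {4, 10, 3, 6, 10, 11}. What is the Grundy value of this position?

Nim-sum: 4 ^ 10 ^ 3 ^ 6 ^ 10 ^ 11 = 10.

10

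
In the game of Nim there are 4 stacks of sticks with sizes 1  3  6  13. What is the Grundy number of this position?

9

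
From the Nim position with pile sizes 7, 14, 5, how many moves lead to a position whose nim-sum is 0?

In binary:
  0111  (7)
  1110  (14)
  0101  (5)
  ----
  1100  (12)
The overall nim-sum is X = 12. A pile of size p has a winning move iff p XOR X < p (reduce it to p XOR X).
  7: 7 XOR 12 = 11 ≥ 7 — no move.
  14: 14 XOR 12 = 2 < 14 — winning move (to 2).
  5: 5 XOR 12 = 9 ≥ 5 — no move.
That gives 1 winning move.

1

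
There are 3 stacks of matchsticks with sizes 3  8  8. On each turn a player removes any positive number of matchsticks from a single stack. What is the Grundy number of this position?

3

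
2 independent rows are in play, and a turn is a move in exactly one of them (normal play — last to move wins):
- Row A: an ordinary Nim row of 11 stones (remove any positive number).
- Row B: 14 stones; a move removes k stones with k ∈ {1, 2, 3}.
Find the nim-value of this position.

Row A is a plain Nim row of size 11, so its Grundy value is 11.
For row B, compute g(0), g(1), … with moves {1, 2, 3}:
k:     0  1  2  3  4  5  6  7  8  9 10 11 12 13 14
g(k):  0  1  2  3  0  1  2  3  0  1  2  3  0  1  2
So g(14) = 2.
The value of a disjunctive sum is the nim-sum of the parts.
Combined value = 11 ⊕ 2 = 9.

9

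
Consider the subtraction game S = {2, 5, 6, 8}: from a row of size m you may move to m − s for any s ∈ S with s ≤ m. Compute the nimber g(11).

0

Grundy values for subtraction set {2, 5, 6, 8}:
g(0) = mex{} = 0
g(1) = mex{} = 0
g(2) = mex{0} = 1
g(3) = mex{0} = 1
g(4) = mex{1} = 0
g(5) = mex{0,1} = 2
g(6) = mex{0} = 1
g(7) = mex{0,1,2} = 3
g(8) = mex{0,1} = 2
g(9) = mex{0,1,3} = 2
g(10) = mex{0,1,2} = 3
g(11) = mex{1,2} = 0
So g(11) = 0.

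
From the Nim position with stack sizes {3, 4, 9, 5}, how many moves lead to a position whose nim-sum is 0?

Nim-sum: 3 ⊕ 4 ⊕ 9 ⊕ 5 = 11.
The overall nim-sum is X = 11. A stack of size p has a winning move iff p XOR X < p (reduce it to p XOR X).
  3: 3 XOR 11 = 8 ≥ 3 — no move.
  4: 4 XOR 11 = 15 ≥ 4 — no move.
  9: 9 XOR 11 = 2 < 9 — winning move (to 2).
  5: 5 XOR 11 = 14 ≥ 5 — no move.
That gives 1 winning move.

1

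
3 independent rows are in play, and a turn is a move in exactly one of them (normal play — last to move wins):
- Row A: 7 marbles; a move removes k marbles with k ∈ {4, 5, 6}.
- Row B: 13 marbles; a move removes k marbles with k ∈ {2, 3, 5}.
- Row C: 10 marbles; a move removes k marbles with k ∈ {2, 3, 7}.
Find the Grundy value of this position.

2

For row A, compute g(0), g(1), … with moves {4, 5, 6}:
k:     0  1  2  3  4  5  6  7
g(k):  0  0  0  0  1  1  1  1
So g(7) = 1.
Build the Grundy sequence for row B with g(k) = mex{g(k−s) : s ∈ {2, 3, 5}, s ≤ k}:
k:     0  1  2  3  4  5  6  7  8  9 10 11 12 13
g(k):  0  0  1  1  2  2  3  0  0  1  1  2  2  3
So g(13) = 3.
Grundy values for row C (subtraction set {2, 3, 7}):
g(0) = mex{} = 0
g(1) = mex{} = 0
g(2) = mex{0} = 1
g(3) = mex{0} = 1
g(4) = mex{0,1} = 2
g(5) = mex{1} = 0
g(6) = mex{1,2} = 0
g(7) = mex{0,2} = 1
g(8) = mex{0} = 1
g(9) = mex{0,1} = 2
g(10) = mex{1} = 0
So g(10) = 0.
The value of a disjunctive sum is the nim-sum of the parts.
Combined value = 1 XOR 3 XOR 0 = 2.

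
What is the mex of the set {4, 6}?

0

0 is not in the set, so the mex is 0.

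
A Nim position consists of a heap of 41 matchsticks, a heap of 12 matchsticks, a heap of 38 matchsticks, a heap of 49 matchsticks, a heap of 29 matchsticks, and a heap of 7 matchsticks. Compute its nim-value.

Nim-sum: 41 ^ 12 ^ 38 ^ 49 ^ 29 ^ 7 = 40.

40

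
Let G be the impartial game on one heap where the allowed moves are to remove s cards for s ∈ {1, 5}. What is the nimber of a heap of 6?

0

Build the Grundy sequence with g(k) = mex{g(k−s) : s ∈ {1, 5}, s ≤ k}:
k:     0  1  2  3  4  5  6
g(k):  0  1  0  1  0  1  0
So g(6) = 0.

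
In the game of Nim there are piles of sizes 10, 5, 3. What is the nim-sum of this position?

Nim-sum: 10 ⊕ 5 ⊕ 3 = 12.

12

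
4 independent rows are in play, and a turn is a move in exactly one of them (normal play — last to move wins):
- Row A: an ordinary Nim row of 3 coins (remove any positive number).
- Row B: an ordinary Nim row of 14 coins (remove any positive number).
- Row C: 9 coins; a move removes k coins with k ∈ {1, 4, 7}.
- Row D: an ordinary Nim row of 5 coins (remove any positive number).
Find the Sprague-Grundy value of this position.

Row A is a plain Nim row of size 3, so its Grundy value is 3.
Row B is a plain Nim row of size 14, so its Grundy value is 14.
Grundy values for row C (subtraction set {1, 4, 7}):
g(0) = mex{} = 0
g(1) = mex{0} = 1
g(2) = mex{1} = 0
g(3) = mex{0} = 1
g(4) = mex{0,1} = 2
g(5) = mex{1,2} = 0
g(6) = mex{0} = 1
g(7) = mex{0,1} = 2
g(8) = mex{1,2} = 0
g(9) = mex{0} = 1
So g(9) = 1.
Row D is a plain Nim row of size 5, so its Grundy value is 5.
By the Sprague-Grundy theorem, the Grundy value of a sum of independent games is the XOR of the component values.
Combined value = 3 XOR 14 XOR 1 XOR 5 = 9.

9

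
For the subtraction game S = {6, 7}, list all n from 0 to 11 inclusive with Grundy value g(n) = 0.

Compute g(0), g(1), … for moves {6, 7}:
g(0) = mex{} = 0
g(1) = mex{} = 0
g(2) = mex{} = 0
g(3) = mex{} = 0
g(4) = mex{} = 0
g(5) = mex{} = 0
g(6) = mex{0} = 1
g(7) = mex{0} = 1
g(8) = mex{0} = 1
g(9) = mex{0} = 1
g(10) = mex{0} = 1
g(11) = mex{0} = 1
The P-positions (g = 0) in 0..11 are 0, 1, 2, 3, 4, 5.

0, 1, 2, 3, 4, 5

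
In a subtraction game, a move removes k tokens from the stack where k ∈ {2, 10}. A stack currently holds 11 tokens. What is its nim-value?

Compute g(0), g(1), … for moves {2, 10}:
k:     0  1  2  3  4  5  6  7  8  9 10 11
g(k):  0  0  1  1  0  0  1  1  0  0  1  1
So g(11) = 1.

1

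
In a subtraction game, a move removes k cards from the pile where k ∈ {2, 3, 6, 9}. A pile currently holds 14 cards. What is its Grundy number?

1

Grundy values for subtraction set {2, 3, 6, 9}:
g(0) = mex{} = 0
g(1) = mex{} = 0
g(2) = mex{0} = 1
g(3) = mex{0} = 1
g(4) = mex{0,1} = 2
g(5) = mex{1} = 0
g(6) = mex{0,1,2} = 3
g(7) = mex{0,2} = 1
g(8) = mex{0,1,3} = 2
g(9) = mex{0,1,3} = 2
g(10) = mex{0,1,2} = 3
g(11) = mex{0,1,2} = 3
g(12) = mex{1,2,3} = 0
g(13) = mex{1,2,3} = 0
g(14) = mex{0,2,3} = 1
So g(14) = 1.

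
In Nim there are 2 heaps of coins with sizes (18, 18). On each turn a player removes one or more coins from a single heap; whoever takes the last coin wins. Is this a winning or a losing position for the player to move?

Losing position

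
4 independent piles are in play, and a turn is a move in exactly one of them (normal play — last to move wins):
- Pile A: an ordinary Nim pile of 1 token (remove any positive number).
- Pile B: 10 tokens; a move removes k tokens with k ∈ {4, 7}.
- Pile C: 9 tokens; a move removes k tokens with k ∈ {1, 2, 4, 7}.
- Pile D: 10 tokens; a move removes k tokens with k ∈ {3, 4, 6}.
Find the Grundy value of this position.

Pile A is a plain Nim pile of size 1, so its Grundy value is 1.
Grundy values for pile B (subtraction set {4, 7}):
g(0) = mex{} = 0
g(1) = mex{} = 0
g(2) = mex{} = 0
g(3) = mex{} = 0
g(4) = mex{0} = 1
g(5) = mex{0} = 1
g(6) = mex{0} = 1
g(7) = mex{0} = 1
g(8) = mex{0,1} = 2
g(9) = mex{0,1} = 2
g(10) = mex{0,1} = 2
So g(10) = 2.
Build the Grundy sequence for pile C with g(k) = mex{g(k−s) : s ∈ {1, 2, 4, 7}, s ≤ k}:
g(0) = mex{} = 0
g(1) = mex{0} = 1
g(2) = mex{0,1} = 2
g(3) = mex{1,2} = 0
g(4) = mex{0,2} = 1
g(5) = mex{0,1} = 2
g(6) = mex{1,2} = 0
g(7) = mex{0,2} = 1
g(8) = mex{0,1} = 2
g(9) = mex{1,2} = 0
So g(9) = 0.
Build the Grundy sequence for pile D with g(k) = mex{g(k−s) : s ∈ {3, 4, 6}, s ≤ k}:
g(0) = mex{} = 0
g(1) = mex{} = 0
g(2) = mex{} = 0
g(3) = mex{0} = 1
g(4) = mex{0} = 1
g(5) = mex{0} = 1
g(6) = mex{0,1} = 2
g(7) = mex{0,1} = 2
g(8) = mex{0,1} = 2
g(9) = mex{1,2} = 0
g(10) = mex{1,2} = 0
So g(10) = 0.
By the Sprague-Grundy theorem, the Grundy value of a sum of independent games is the XOR of the component values.
Combined value = 1 ⊕ 2 ⊕ 0 ⊕ 0 = 3.

3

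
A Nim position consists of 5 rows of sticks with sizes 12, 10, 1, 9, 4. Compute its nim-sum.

10

In binary:
  1100  (12)
  1010  (10)
  0001  (1)
  1001  (9)
  0100  (4)
  ----
  1010  (10)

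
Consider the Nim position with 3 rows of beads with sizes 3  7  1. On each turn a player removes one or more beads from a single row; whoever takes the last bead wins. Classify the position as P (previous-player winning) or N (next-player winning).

N-position

Compute the nim-sum pairwise:
3 XOR 7 = 4
4 XOR 1 = 5
The nim-sum is 5 ≠ 0, so this is an N-position: the player to move can win.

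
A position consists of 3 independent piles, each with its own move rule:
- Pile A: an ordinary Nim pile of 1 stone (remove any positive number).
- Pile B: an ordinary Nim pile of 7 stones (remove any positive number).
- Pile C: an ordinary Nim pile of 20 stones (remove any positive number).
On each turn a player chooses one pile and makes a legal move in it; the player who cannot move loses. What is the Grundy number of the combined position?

Pile A is a plain Nim pile of size 1, so its Grundy value is 1.
Pile B is a plain Nim pile of size 7, so its Grundy value is 7.
Pile C is a plain Nim pile of size 20, so its Grundy value is 20.
The value of a disjunctive sum is the nim-sum of the parts.
Combined value = 1 ⊕ 7 ⊕ 20 = 18.

18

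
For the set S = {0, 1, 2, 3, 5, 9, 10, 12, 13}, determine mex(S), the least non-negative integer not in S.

4

The values 0, 1, 2, 3 are all present; 4 is the first non-negative integer missing from the set.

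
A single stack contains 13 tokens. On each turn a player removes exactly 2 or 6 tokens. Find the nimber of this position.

0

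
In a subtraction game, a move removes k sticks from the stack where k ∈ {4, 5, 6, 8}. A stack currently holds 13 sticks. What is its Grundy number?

Build the Grundy sequence with g(k) = mex{g(k−s) : s ∈ {4, 5, 6, 8}, s ≤ k}:
k:     0  1  2  3  4  5  6  7  8  9 10 11 12 13
g(k):  0  0  0  0  1  1  1  1  2  2  2  2  0  0
So g(13) = 0.

0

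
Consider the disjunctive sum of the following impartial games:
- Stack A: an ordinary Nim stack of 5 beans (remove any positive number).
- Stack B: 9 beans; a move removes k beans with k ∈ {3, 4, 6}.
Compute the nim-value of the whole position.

Stack A is a plain Nim stack of size 5, so its Grundy value is 5.
Build the Grundy sequence for stack B with g(k) = mex{g(k−s) : s ∈ {3, 4, 6}, s ≤ k}:
k:     0  1  2  3  4  5  6  7  8  9
g(k):  0  0  0  1  1  1  2  2  2  0
So g(9) = 0.
The value of a disjunctive sum is the nim-sum of the parts.
Combined value = 5 XOR 0 = 5.

5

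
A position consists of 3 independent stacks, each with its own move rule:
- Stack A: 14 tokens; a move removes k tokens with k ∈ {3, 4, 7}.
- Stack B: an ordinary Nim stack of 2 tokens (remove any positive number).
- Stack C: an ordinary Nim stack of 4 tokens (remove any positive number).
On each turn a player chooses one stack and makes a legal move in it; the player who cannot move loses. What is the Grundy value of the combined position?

7

For stack A, compute g(0), g(1), … with moves {3, 4, 7}:
k:     0  1  2  3  4  5  6  7  8  9 10 11 12 13 14
g(k):  0  0  0  1  1  1  2  2  2  3  0  0  0  1  1
So g(14) = 1.
Stack B is a plain Nim stack of size 2, so its Grundy value is 2.
Stack C is a plain Nim stack of size 4, so its Grundy value is 4.
The value of a disjunctive sum is the nim-sum of the parts.
Combined value = 1 ⊕ 2 ⊕ 4 = 7.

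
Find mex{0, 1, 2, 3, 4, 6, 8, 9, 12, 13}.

5

The values 0, 1, 2, 3, 4 are all present; 5 is the first non-negative integer missing from the set.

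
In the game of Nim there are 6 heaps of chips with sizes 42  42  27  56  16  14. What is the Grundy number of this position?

Nim-sum: 42 ^ 42 ^ 27 ^ 56 ^ 16 ^ 14 = 61.

61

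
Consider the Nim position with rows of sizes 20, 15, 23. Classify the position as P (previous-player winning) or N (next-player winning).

Nim-sum: 20 XOR 15 XOR 23 = 12.
The nim-sum is 12 ≠ 0, so this is an N-position: the player to move can win.

N-position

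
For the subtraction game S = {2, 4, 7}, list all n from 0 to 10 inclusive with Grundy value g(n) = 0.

0, 1, 6, 9

Build the Grundy sequence with g(k) = mex{g(k−s) : s ∈ {2, 4, 7}, s ≤ k}:
g(0) = mex{} = 0
g(1) = mex{} = 0
g(2) = mex{0} = 1
g(3) = mex{0} = 1
g(4) = mex{0,1} = 2
g(5) = mex{0,1} = 2
g(6) = mex{1,2} = 0
g(7) = mex{0,1,2} = 3
g(8) = mex{0,2} = 1
g(9) = mex{1,2,3} = 0
g(10) = mex{0,1} = 2
The P-positions (g = 0) in 0..10 are 0, 1, 6, 9.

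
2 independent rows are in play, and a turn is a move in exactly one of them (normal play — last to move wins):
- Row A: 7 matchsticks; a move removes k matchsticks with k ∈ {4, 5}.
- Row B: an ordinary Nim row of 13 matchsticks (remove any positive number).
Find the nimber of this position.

Grundy values for row A (subtraction set {4, 5}):
g(0) = mex{} = 0
g(1) = mex{} = 0
g(2) = mex{} = 0
g(3) = mex{} = 0
g(4) = mex{0} = 1
g(5) = mex{0} = 1
g(6) = mex{0} = 1
g(7) = mex{0} = 1
So g(7) = 1.
Row B is a plain Nim row of size 13, so its Grundy value is 13.
By the Sprague-Grundy theorem, the Grundy value of a sum of independent games is the XOR of the component values.
Combined value = 1 ⊕ 13 = 12.

12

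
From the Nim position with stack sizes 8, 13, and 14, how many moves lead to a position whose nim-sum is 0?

3

Nim-sum: 8 ^ 13 ^ 14 = 11.
The overall nim-sum is X = 11. A stack of size p has a winning move iff p XOR X < p (reduce it to p XOR X).
  8: 8 XOR 11 = 3 < 8 — winning move (to 3).
  13: 13 XOR 11 = 6 < 13 — winning move (to 6).
  14: 14 XOR 11 = 5 < 14 — winning move (to 5).
That gives 3 winning moves.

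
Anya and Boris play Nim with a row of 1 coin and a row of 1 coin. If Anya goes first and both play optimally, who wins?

Boris wins

Compute the nim-sum pairwise:
1 ^ 1 = 0
The nim-sum is 0, so this is a P-position: the player to move is in a losing position under optimal play; Anya is about to move from it and so loses — Boris wins.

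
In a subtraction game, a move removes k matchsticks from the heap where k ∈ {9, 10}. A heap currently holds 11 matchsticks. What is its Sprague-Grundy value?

Compute g(0), g(1), … for moves {9, 10}:
g(0) = mex{} = 0
g(1) = mex{} = 0
g(2) = mex{} = 0
g(3) = mex{} = 0
g(4) = mex{} = 0
g(5) = mex{} = 0
g(6) = mex{} = 0
g(7) = mex{} = 0
g(8) = mex{} = 0
g(9) = mex{0} = 1
g(10) = mex{0} = 1
g(11) = mex{0} = 1
So g(11) = 1.

1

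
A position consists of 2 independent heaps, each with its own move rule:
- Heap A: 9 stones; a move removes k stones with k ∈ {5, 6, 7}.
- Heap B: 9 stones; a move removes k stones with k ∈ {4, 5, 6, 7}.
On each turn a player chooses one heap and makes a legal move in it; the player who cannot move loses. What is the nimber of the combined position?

3

For heap A, compute g(0), g(1), … with moves {5, 6, 7}:
k:     0  1  2  3  4  5  6  7  8  9
g(k):  0  0  0  0  0  1  1  1  1  1
So g(9) = 1.
For heap B, compute g(0), g(1), … with moves {4, 5, 6, 7}:
k:     0  1  2  3  4  5  6  7  8  9
g(k):  0  0  0  0  1  1  1  1  2  2
So g(9) = 2.
The value of a disjunctive sum is the nim-sum of the parts.
Combined value = 1 XOR 2 = 3.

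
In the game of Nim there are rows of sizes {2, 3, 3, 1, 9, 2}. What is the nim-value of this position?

8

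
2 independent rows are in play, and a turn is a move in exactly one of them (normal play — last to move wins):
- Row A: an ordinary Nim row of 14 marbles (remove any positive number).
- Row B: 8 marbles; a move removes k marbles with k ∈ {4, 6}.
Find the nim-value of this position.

12

Row A is a plain Nim row of size 14, so its Grundy value is 14.
Grundy values for row B (subtraction set {4, 6}):
k:     0  1  2  3  4  5  6  7  8
g(k):  0  0  0  0  1  1  1  1  2
So g(8) = 2.
By the Sprague-Grundy theorem, the Grundy value of a sum of independent games is the XOR of the component values.
Combined value = 14 ⊕ 2 = 12.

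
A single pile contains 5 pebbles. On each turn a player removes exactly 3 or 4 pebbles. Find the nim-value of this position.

1

Build the Grundy sequence with g(k) = mex{g(k−s) : s ∈ {3, 4}, s ≤ k}:
g(0) = mex{} = 0
g(1) = mex{} = 0
g(2) = mex{} = 0
g(3) = mex{0} = 1
g(4) = mex{0} = 1
g(5) = mex{0} = 1
So g(5) = 1.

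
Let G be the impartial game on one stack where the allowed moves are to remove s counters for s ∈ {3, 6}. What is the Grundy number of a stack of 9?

Compute g(0), g(1), … for moves {3, 6}:
k:     0  1  2  3  4  5  6  7  8  9
g(k):  0  0  0  1  1  1  2  2  2  0
So g(9) = 0.

0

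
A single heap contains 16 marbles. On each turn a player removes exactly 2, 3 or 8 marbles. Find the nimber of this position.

0

Grundy values for subtraction set {2, 3, 8}:
k:     0  1  2  3  4  5  6  7  8  9 10 11 12 13 14 15 16
g(k):  0  0  1  1  2  0  0  1  1  2  0  0  1  1  2  0  0
So g(16) = 0.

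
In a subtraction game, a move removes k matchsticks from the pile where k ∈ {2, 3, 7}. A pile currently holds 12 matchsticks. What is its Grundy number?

Compute g(0), g(1), … for moves {2, 3, 7}:
g(0) = mex{} = 0
g(1) = mex{} = 0
g(2) = mex{0} = 1
g(3) = mex{0} = 1
g(4) = mex{0,1} = 2
g(5) = mex{1} = 0
g(6) = mex{1,2} = 0
g(7) = mex{0,2} = 1
g(8) = mex{0} = 1
g(9) = mex{0,1} = 2
g(10) = mex{1} = 0
g(11) = mex{1,2} = 0
g(12) = mex{0,2} = 1
So g(12) = 1.

1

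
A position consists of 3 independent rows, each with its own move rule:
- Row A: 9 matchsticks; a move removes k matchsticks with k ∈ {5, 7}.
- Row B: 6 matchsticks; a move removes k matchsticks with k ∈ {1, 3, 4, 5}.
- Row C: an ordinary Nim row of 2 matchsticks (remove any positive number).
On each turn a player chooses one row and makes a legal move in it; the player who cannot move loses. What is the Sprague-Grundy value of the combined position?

1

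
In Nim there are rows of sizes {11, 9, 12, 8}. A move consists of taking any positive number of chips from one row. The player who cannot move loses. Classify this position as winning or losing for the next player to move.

In binary:
  1011  (11)
  1001  (9)
  1100  (12)
  1000  (8)
  ----
  0110  (6)
The nim-sum is 6 ≠ 0, so this is an N-position: the player to move can win.

Winning position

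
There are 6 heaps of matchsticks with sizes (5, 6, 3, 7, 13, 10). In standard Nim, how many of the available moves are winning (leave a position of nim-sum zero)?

0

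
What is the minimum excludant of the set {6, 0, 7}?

1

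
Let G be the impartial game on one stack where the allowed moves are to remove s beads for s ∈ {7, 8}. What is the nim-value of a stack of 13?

Grundy values for subtraction set {7, 8}:
k:     0  1  2  3  4  5  6  7  8  9 10 11 12 13
g(k):  0  0  0  0  0  0  0  1  1  1  1  1  1  1
So g(13) = 1.

1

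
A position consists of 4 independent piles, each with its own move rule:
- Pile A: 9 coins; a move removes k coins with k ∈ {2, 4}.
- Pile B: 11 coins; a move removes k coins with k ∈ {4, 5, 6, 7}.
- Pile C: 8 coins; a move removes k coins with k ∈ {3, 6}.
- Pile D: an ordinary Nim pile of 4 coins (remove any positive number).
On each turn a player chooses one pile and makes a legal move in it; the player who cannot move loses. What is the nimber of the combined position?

7

For pile A, compute g(0), g(1), … with moves {2, 4}:
k:     0  1  2  3  4  5  6  7  8  9
g(k):  0  0  1  1  2  2  0  0  1  1
So g(9) = 1.
For pile B, compute g(0), g(1), … with moves {4, 5, 6, 7}:
k:     0  1  2  3  4  5  6  7  8  9 10 11
g(k):  0  0  0  0  1  1  1  1  2  2  2  0
So g(11) = 0.
Grundy values for pile C (subtraction set {3, 6}):
k:     0  1  2  3  4  5  6  7  8
g(k):  0  0  0  1  1  1  2  2  2
So g(8) = 2.
Pile D is a plain Nim pile of size 4, so its Grundy value is 4.
By the Sprague-Grundy theorem, the Grundy value of a sum of independent games is the XOR of the component values.
Combined value = 1 ⊕ 0 ⊕ 2 ⊕ 4 = 7.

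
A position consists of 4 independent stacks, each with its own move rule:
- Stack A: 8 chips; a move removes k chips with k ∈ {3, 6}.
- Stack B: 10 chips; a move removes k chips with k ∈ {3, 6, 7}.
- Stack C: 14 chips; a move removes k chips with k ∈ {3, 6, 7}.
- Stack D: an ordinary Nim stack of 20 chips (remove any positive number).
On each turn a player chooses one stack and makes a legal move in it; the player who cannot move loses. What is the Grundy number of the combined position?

Build the Grundy sequence for stack A with g(k) = mex{g(k−s) : s ∈ {3, 6}, s ≤ k}:
g(0) = mex{} = 0
g(1) = mex{} = 0
g(2) = mex{} = 0
g(3) = mex{0} = 1
g(4) = mex{0} = 1
g(5) = mex{0} = 1
g(6) = mex{0,1} = 2
g(7) = mex{0,1} = 2
g(8) = mex{0,1} = 2
So g(8) = 2.
Build the Grundy sequence for stack B with g(k) = mex{g(k−s) : s ∈ {3, 6, 7}, s ≤ k}:
g(0) = mex{} = 0
g(1) = mex{} = 0
g(2) = mex{} = 0
g(3) = mex{0} = 1
g(4) = mex{0} = 1
g(5) = mex{0} = 1
g(6) = mex{0,1} = 2
g(7) = mex{0,1} = 2
g(8) = mex{0,1} = 2
g(9) = mex{0,1,2} = 3
g(10) = mex{1,2} = 0
So g(10) = 0.
Build the Grundy sequence for stack C with g(k) = mex{g(k−s) : s ∈ {3, 6, 7}, s ≤ k}:
g(0) = mex{} = 0
g(1) = mex{} = 0
g(2) = mex{} = 0
g(3) = mex{0} = 1
g(4) = mex{0} = 1
g(5) = mex{0} = 1
g(6) = mex{0,1} = 2
g(7) = mex{0,1} = 2
g(8) = mex{0,1} = 2
g(9) = mex{0,1,2} = 3
g(10) = mex{1,2} = 0
g(11) = mex{1,2} = 0
g(12) = mex{1,2,3} = 0
g(13) = mex{0,2} = 1
g(14) = mex{0,2} = 1
So g(14) = 1.
Stack D is a plain Nim stack of size 20, so its Grundy value is 20.
By the Sprague-Grundy theorem, the Grundy value of a sum of independent games is the XOR of the component values.
Combined value = 2 XOR 0 XOR 1 XOR 20 = 23.

23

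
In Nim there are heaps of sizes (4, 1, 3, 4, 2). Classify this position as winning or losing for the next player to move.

Losing position

Nim-sum: 4 ⊕ 1 ⊕ 3 ⊕ 4 ⊕ 2 = 0.
The nim-sum is 0, so this is a P-position: the player to move is in a losing position under optimal play.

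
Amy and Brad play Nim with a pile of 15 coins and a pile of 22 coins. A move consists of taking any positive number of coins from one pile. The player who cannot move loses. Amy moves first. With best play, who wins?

In binary:
  01111  (15)
  10110  (22)
  -----
  11001  (25)
The nim-sum is 25 ≠ 0, so this is an N-position: the player to move can win; Amy has a winning move.

Amy wins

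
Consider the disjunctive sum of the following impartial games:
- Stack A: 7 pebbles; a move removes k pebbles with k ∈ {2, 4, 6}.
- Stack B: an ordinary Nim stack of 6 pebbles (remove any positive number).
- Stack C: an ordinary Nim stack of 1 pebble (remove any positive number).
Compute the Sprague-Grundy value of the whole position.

Grundy values for stack A (subtraction set {2, 4, 6}):
k:     0  1  2  3  4  5  6  7
g(k):  0  0  1  1  2  2  3  3
So g(7) = 3.
Stack B is a plain Nim stack of size 6, so its Grundy value is 6.
Stack C is a plain Nim stack of size 1, so its Grundy value is 1.
By the Sprague-Grundy theorem, the Grundy value of a sum of independent games is the XOR of the component values.
Combined value = 3 XOR 6 XOR 1 = 4.

4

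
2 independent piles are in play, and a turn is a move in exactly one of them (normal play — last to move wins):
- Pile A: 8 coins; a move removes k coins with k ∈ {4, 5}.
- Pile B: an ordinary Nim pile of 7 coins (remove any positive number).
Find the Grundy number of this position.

5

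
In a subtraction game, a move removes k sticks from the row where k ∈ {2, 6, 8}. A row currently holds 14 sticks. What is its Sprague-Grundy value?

Grundy values for subtraction set {2, 6, 8}:
g(0) = mex{} = 0
g(1) = mex{} = 0
g(2) = mex{0} = 1
g(3) = mex{0} = 1
g(4) = mex{1} = 0
g(5) = mex{1} = 0
g(6) = mex{0} = 1
g(7) = mex{0} = 1
g(8) = mex{0,1} = 2
g(9) = mex{0,1} = 2
g(10) = mex{0,1,2} = 3
g(11) = mex{0,1,2} = 3
g(12) = mex{0,1,3} = 2
g(13) = mex{0,1,3} = 2
g(14) = mex{1,2} = 0
So g(14) = 0.

0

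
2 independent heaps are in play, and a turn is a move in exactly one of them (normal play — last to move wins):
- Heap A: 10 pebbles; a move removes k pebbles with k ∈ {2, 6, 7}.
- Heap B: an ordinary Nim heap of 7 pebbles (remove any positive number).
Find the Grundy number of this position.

4

Build the Grundy sequence for heap A with g(k) = mex{g(k−s) : s ∈ {2, 6, 7}, s ≤ k}:
g(0) = mex{} = 0
g(1) = mex{} = 0
g(2) = mex{0} = 1
g(3) = mex{0} = 1
g(4) = mex{1} = 0
g(5) = mex{1} = 0
g(6) = mex{0} = 1
g(7) = mex{0} = 1
g(8) = mex{0,1} = 2
g(9) = mex{1} = 0
g(10) = mex{0,1,2} = 3
So g(10) = 3.
Heap B is a plain Nim heap of size 7, so its Grundy value is 7.
By the Sprague-Grundy theorem, the Grundy value of a sum of independent games is the XOR of the component values.
Combined value = 3 XOR 7 = 4.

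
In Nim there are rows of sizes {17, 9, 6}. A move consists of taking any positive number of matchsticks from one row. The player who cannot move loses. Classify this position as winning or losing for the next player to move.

Compute the nim-sum pairwise:
17 ^ 9 = 24
24 ^ 6 = 30
The nim-sum is 30 ≠ 0, so this is an N-position: the player to move can win.

Winning position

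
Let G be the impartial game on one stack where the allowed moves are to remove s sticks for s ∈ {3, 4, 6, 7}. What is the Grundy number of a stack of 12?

Grundy values for subtraction set {3, 4, 6, 7}:
k:     0  1  2  3  4  5  6  7  8  9 10 11 12
g(k):  0  0  0  1  1  1  2  2  2  3  0  0  0
So g(12) = 0.

0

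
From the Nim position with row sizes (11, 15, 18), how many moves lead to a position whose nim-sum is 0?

1

Nim-sum: 11 ⊕ 15 ⊕ 18 = 22.
The overall nim-sum is X = 22. A row of size p has a winning move iff p XOR X < p (reduce it to p XOR X).
  11: 11 XOR 22 = 29 ≥ 11 — no move.
  15: 15 XOR 22 = 25 ≥ 15 — no move.
  18: 18 XOR 22 = 4 < 18 — winning move (to 4).
That gives 1 winning move.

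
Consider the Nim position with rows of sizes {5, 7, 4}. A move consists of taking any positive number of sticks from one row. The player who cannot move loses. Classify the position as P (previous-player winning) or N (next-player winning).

N-position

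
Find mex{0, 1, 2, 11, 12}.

3

The values 0, 1, 2 are all present; 3 is the first non-negative integer missing from the set.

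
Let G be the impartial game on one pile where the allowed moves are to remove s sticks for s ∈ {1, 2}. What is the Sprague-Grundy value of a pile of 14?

2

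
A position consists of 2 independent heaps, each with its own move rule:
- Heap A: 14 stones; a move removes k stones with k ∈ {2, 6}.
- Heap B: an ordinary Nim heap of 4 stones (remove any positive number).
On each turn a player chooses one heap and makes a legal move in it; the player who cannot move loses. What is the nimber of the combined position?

5

For heap A, compute g(0), g(1), … with moves {2, 6}:
k:     0  1  2  3  4  5  6  7  8  9 10 11 12 13 14
g(k):  0  0  1  1  0  0  1  1  0  0  1  1  0  0  1
So g(14) = 1.
Heap B is a plain Nim heap of size 4, so its Grundy value is 4.
By the Sprague-Grundy theorem, the Grundy value of a sum of independent games is the XOR of the component values.
Combined value = 1 ⊕ 4 = 5.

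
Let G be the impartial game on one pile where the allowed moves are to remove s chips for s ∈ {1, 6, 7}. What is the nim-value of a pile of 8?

Grundy values for subtraction set {1, 6, 7}:
g(0) = mex{} = 0
g(1) = mex{0} = 1
g(2) = mex{1} = 0
g(3) = mex{0} = 1
g(4) = mex{1} = 0
g(5) = mex{0} = 1
g(6) = mex{0,1} = 2
g(7) = mex{0,1,2} = 3
g(8) = mex{0,1,3} = 2
So g(8) = 2.

2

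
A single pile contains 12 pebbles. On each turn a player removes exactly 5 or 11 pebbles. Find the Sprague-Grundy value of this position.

2

Build the Grundy sequence with g(k) = mex{g(k−s) : s ∈ {5, 11}, s ≤ k}:
k:     0  1  2  3  4  5  6  7  8  9 10 11 12
g(k):  0  0  0  0  0  1  1  1  1  1  0  2  2
So g(12) = 2.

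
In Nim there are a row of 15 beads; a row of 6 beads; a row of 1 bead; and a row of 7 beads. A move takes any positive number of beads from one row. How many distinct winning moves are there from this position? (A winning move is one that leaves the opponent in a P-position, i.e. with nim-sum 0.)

1

Write each in binary and XOR column by column:
  1111  (15)
  0110  (6)
  0001  (1)
  0111  (7)
  ----
  1111  (15)
The overall nim-sum is X = 15. A row of size p has a winning move iff p XOR X < p (reduce it to p XOR X).
  15: 15 XOR 15 = 0 < 15 — winning move (to 0).
  6: 6 XOR 15 = 9 ≥ 6 — no move.
  1: 1 XOR 15 = 14 ≥ 1 — no move.
  7: 7 XOR 15 = 8 ≥ 7 — no move.
That gives 1 winning move.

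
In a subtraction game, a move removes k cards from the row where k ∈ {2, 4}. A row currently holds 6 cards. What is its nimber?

Compute g(0), g(1), … for moves {2, 4}:
k:     0  1  2  3  4  5  6
g(k):  0  0  1  1  2  2  0
So g(6) = 0.

0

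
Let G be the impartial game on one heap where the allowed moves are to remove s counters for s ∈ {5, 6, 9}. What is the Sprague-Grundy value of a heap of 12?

Build the Grundy sequence with g(k) = mex{g(k−s) : s ∈ {5, 6, 9}, s ≤ k}:
k:     0  1  2  3  4  5  6  7  8  9 10 11 12
g(k):  0  0  0  0  0  1  1  1  1  1  2  2  2
So g(12) = 2.

2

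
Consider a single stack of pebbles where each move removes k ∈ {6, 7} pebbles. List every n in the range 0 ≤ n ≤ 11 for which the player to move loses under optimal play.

0, 1, 2, 3, 4, 5

Compute g(0), g(1), … for moves {6, 7}:
k:     0  1  2  3  4  5  6  7  8  9 10 11
g(k):  0  0  0  0  0  0  1  1  1  1  1  1
The P-positions (g = 0) in 0..11 are 0, 1, 2, 3, 4, 5.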